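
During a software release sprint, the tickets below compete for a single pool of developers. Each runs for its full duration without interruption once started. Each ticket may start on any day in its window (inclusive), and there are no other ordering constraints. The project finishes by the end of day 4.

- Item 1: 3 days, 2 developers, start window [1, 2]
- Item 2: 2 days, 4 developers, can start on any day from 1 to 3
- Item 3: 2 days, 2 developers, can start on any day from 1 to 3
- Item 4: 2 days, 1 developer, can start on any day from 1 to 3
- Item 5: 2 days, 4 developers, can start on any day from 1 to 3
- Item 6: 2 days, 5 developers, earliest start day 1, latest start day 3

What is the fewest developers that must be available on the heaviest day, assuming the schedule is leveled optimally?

Early-start (Item 1@1, Item 2@1, Item 3@1, Item 4@1, Item 5@1, Item 6@1) gives peak 18: d1:18  d2:18  d3:2  d4:0.
Shift Item 3→3, Item 4→3, Item 6→3.
Schedule Item 1@1, Item 2@1, Item 3@3, Item 4@3, Item 5@1, Item 6@3: d1:10  d2:10  d3:10  d4:8 — peak 10.
Total developer-days = 38 over 4 days ⇒ peak ≥ ⌈38/4⌉ = 10, so 10 is optimal.

10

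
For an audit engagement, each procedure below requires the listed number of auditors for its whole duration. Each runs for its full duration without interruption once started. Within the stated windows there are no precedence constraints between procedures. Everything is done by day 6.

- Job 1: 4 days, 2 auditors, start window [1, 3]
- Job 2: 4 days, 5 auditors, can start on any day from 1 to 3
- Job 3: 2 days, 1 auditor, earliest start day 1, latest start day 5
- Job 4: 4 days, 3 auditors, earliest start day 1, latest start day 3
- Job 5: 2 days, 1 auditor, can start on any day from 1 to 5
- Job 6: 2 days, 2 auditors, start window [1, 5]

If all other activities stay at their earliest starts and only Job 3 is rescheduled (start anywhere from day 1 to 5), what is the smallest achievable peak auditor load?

13

Job 3@1: d1:14  d2:14  d3:10  d4:10  d5:0  d6:0 → peak 14
Job 3@2: d1:13  d2:14  d3:11  d4:10  d5:0  d6:0 → peak 14
Job 3@3: d1:13  d2:13  d3:11  d4:11  d5:0  d6:0 → peak 13
Job 3@4: d1:13  d2:13  d3:10  d4:11  d5:1  d6:0 → peak 13
Job 3@5: d1:13  d2:13  d3:10  d4:10  d5:1  d6:1 → peak 13
Best is Job 3@3, peak 13.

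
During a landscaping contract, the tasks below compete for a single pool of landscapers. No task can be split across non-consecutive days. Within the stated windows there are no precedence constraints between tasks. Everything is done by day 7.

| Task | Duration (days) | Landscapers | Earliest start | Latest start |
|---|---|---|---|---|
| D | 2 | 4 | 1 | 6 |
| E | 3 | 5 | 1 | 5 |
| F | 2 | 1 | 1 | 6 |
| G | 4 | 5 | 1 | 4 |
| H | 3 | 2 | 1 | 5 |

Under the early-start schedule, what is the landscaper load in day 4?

At early start, day 4 has: G.
Demand: 5 = 5.

5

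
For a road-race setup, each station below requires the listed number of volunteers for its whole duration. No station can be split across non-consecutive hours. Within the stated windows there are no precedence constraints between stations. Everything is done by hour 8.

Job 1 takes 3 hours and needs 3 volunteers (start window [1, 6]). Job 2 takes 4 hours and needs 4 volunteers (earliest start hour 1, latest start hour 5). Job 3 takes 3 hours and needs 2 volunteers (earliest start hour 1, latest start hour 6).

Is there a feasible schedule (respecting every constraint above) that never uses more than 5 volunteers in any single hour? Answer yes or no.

yes

Schedule Job 1@1, Job 2@4, Job 3@1: h1:5  h2:5  h3:5  h4:4  h5:4  h6:4  h7:4  h8:0 — peak 5 ≤ 5.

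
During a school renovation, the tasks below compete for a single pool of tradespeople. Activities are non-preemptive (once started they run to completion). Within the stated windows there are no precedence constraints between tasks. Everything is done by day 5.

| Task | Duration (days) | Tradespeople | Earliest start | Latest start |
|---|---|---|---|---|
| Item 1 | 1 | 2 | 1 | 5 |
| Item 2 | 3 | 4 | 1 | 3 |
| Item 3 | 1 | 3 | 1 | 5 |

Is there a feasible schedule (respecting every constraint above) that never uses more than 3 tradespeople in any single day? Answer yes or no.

no

Total tradesperson-days = 17; over 5 days the average is 17/5 > 3, so some day must exceed 3.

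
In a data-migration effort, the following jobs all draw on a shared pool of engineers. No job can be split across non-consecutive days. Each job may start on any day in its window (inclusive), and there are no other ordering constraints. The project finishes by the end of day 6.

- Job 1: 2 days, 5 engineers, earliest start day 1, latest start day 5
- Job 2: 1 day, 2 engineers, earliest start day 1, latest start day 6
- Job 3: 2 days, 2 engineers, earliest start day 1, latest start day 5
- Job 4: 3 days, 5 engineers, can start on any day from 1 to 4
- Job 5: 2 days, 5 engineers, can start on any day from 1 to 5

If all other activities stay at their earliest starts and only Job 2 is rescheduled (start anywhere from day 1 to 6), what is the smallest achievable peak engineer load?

17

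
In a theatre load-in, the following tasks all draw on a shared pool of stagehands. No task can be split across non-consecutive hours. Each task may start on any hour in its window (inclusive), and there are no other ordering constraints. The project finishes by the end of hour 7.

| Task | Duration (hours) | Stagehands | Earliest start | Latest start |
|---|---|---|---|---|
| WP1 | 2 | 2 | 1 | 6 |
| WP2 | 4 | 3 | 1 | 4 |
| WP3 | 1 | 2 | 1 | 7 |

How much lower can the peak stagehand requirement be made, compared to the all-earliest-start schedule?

Early-start peak: h1:7  h2:5  h3:3  h4:3  h5:0  h6:0  h7:0 ⇒ 7.
Leveled (WP1@1, WP2@3, WP3@7): h1:2  h2:2  h3:3  h4:3  h5:3  h6:3  h7:2 ⇒ 3.
Reduction 7 − 3 = 4.

4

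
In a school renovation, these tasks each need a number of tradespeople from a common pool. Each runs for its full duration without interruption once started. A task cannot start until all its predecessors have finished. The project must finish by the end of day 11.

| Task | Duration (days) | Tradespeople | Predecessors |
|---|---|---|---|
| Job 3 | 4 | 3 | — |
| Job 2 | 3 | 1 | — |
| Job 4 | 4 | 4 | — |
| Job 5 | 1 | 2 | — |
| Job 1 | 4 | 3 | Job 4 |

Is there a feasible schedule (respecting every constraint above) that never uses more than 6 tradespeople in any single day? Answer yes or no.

Schedule Job 3@5, Job 2@1, Job 4@1, Job 5@4, Job 1@5: d1:5  d2:5  d3:5  d4:6  d5:6  d6:6  d7:6  d8:6  d9:0  d10:0  d11:0 — peak 6 ≤ 6.

yes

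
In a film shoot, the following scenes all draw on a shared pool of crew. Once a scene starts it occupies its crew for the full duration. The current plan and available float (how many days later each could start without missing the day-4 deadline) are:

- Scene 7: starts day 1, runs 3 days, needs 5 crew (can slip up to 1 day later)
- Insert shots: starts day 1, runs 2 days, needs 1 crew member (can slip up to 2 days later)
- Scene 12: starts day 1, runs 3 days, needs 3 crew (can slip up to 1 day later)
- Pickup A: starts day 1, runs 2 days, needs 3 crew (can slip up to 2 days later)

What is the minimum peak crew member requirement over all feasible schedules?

11

Early-start (Scene 7@1, Insert shots@1, Scene 12@1, Pickup A@1) gives peak 12: d1:12  d2:12  d3:8  d4:0.
Shift Pickup A→3.
Schedule Scene 7@1, Insert shots@1, Scene 12@1, Pickup A@3: d1:9  d2:9  d3:11  d4:3 — peak 11.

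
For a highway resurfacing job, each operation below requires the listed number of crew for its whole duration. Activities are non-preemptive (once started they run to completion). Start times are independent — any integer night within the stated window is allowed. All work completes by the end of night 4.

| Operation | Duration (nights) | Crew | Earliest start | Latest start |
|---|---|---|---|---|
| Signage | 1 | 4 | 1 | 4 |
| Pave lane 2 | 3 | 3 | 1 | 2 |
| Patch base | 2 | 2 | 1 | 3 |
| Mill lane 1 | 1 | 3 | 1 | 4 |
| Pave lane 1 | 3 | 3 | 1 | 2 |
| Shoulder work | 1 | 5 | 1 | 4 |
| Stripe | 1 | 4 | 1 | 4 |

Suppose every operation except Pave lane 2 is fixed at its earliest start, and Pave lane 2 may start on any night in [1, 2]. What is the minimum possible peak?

21

Pave lane 2@1: n1:24  n2:8  n3:6  n4:0 → peak 24
Pave lane 2@2: n1:21  n2:8  n3:6  n4:3 → peak 21
Best is Pave lane 2@2, peak 21.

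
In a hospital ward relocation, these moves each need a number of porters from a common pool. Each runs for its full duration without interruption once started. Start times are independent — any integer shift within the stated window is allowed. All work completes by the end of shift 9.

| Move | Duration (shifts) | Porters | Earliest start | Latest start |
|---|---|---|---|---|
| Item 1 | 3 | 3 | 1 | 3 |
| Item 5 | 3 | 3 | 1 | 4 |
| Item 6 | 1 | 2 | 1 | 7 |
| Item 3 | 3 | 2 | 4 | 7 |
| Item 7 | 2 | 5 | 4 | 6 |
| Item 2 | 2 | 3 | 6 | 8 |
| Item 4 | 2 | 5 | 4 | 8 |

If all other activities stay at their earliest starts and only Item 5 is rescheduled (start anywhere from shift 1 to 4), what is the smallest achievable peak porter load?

12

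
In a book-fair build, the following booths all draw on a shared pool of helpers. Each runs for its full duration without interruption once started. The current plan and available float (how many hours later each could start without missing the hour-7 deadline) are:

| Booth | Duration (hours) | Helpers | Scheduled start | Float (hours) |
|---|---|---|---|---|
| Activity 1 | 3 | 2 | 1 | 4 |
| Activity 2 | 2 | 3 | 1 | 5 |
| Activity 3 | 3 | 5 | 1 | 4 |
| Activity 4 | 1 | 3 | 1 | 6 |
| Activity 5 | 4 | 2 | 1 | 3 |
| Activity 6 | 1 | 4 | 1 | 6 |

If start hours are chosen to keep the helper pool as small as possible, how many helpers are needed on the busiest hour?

7

Early-start (Activity 1@1, Activity 2@1, Activity 3@1, Activity 4@1, Activity 5@1, Activity 6@1) gives peak 19: h1:19  h2:12  h3:9  h4:2  h5:0  h6:0  h7:0.
Shift Activity 3→3, Activity 4→6, Activity 5→4, Activity 6→7.
Schedule Activity 1@1, Activity 2@1, Activity 3@3, Activity 4@6, Activity 5@4, Activity 6@7: h1:5  h2:5  h3:7  h4:7  h5:7  h6:5  h7:6 — peak 7.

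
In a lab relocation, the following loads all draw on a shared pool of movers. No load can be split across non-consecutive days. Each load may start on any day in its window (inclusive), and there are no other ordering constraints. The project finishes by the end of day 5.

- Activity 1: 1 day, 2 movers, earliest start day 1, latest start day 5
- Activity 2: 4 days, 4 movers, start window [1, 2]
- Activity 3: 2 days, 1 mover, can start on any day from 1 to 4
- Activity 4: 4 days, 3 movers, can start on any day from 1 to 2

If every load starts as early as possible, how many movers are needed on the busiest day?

10

Early-start schedule: Activity 1@1, Activity 2@1, Activity 3@1, Activity 4@1.
Load per day: day 1: 10, day 2: 8, day 3: 7, day 4: 7, day 5: 0.
Peak is 10.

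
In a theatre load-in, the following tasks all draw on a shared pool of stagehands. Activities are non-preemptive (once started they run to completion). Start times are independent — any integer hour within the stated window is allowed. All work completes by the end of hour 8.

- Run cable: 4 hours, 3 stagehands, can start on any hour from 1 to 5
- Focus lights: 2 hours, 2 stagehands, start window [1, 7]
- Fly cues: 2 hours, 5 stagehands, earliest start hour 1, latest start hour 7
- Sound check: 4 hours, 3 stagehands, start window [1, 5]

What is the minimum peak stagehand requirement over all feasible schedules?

6

Early-start (Run cable@1, Focus lights@1, Fly cues@1, Sound check@1) gives peak 13: h1:13  h2:13  h3:6  h4:6  h5:0  h6:0  h7:0  h8:0.
Shift Fly cues→7, Sound check→3.
Schedule Run cable@1, Focus lights@1, Fly cues@7, Sound check@3: h1:5  h2:5  h3:6  h4:6  h5:3  h6:3  h7:5  h8:5 — peak 6.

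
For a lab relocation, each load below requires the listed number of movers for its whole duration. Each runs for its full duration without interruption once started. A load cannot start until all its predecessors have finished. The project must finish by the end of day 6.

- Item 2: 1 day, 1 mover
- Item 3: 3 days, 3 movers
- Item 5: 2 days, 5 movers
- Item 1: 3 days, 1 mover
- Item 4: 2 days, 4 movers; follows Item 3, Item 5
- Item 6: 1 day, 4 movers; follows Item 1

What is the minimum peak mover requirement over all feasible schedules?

Early-start (Item 2@1, Item 3@1, Item 5@1, Item 1@1, Item 4@4, Item 6@4) gives peak 10: d1:10  d2:9  d3:4  d4:8  d5:4  d6:0.
Shift Item 3→2, Item 1→3, Item 4→5, Item 6→6.
Schedule Item 2@1, Item 3@2, Item 5@1, Item 1@3, Item 4@5, Item 6@6: d1:6  d2:8  d3:4  d4:4  d5:5  d6:8 — peak 8.

8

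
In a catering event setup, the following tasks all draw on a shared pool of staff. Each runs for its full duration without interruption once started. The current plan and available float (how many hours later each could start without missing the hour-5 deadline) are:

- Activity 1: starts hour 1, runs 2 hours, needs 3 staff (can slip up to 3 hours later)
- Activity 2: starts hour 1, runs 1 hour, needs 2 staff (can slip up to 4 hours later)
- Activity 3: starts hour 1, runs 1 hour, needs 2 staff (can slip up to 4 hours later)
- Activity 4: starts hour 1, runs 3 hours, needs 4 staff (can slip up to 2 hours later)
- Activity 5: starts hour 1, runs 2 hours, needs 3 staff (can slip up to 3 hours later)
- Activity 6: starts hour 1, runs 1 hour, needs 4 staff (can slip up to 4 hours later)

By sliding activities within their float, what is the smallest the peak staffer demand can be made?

7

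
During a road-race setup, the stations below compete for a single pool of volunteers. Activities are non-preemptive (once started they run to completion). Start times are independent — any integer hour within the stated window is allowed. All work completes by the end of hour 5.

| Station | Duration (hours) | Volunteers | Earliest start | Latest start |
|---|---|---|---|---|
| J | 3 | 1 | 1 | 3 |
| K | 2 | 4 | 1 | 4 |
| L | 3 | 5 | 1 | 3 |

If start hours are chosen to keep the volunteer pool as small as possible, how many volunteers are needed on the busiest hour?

6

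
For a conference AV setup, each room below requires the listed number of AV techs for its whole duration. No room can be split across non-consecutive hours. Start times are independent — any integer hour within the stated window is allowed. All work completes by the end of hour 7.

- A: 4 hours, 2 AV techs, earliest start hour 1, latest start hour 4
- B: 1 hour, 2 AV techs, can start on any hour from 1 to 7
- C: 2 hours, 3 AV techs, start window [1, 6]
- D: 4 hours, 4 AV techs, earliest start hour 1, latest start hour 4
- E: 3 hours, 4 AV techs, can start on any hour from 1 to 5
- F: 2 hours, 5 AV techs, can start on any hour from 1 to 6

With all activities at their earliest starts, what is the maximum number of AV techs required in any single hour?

Early-start schedule: A@1, B@1, C@1, D@1, E@1, F@1.
Load per hour: hour 1: 20, hour 2: 18, hour 3: 10, hour 4: 6, hour 5: 0, hour 6: 0, hour 7: 0.
Peak is 20.

20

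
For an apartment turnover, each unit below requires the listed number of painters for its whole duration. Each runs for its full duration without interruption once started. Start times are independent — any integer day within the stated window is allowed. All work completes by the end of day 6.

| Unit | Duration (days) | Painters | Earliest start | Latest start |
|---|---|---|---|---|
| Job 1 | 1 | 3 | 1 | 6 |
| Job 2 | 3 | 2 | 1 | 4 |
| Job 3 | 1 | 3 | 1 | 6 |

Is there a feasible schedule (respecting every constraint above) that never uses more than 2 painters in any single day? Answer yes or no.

no

The minimum achievable peak is 3; 2 < 3, so no feasible schedule stays within the cap.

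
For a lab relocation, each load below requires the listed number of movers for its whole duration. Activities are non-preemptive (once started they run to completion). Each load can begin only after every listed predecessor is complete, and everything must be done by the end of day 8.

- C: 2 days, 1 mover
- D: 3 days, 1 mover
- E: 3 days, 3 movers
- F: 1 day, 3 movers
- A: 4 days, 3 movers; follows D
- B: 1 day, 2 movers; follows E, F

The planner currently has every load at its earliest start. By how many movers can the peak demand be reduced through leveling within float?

3

Early-start peak: d1:8  d2:5  d3:4  d4:5  d5:3  d6:3  d7:3  d8:0 ⇒ 8.
Leveled (C@1, D@1, E@1, F@4, A@5, B@5): d1:5  d2:5  d3:4  d4:3  d5:5  d6:3  d7:3  d8:3 ⇒ 5.
Reduction 8 − 5 = 3.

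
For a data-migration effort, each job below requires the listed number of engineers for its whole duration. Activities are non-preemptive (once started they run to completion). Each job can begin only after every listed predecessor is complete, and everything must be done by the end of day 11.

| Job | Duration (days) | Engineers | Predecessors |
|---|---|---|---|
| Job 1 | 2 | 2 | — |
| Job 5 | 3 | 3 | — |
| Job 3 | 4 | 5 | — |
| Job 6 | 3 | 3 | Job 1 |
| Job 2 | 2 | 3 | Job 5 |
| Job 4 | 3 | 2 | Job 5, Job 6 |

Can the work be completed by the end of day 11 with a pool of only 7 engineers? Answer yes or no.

yes

Schedule Job 1@1, Job 5@1, Job 3@6, Job 6@3, Job 2@4, Job 4@6: d1:5  d2:5  d3:6  d4:6  d5:6  d6:7  d7:7  d8:7  d9:5  d10:0  d11:0 — peak 7 ≤ 7.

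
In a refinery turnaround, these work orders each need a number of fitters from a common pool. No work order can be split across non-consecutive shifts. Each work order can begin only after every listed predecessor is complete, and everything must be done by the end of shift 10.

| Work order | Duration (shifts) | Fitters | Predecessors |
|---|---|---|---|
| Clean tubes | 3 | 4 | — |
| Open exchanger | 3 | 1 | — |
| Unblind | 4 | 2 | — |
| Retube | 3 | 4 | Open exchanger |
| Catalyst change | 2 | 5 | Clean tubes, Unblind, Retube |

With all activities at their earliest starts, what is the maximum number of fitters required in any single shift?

Early-start schedule: Clean tubes@1, Open exchanger@1, Unblind@1, Retube@4, Catalyst change@7.
Load per shift: shift 1: 7, shift 2: 7, shift 3: 7, shift 4: 6, shift 5: 4, shift 6: 4, shift 7: 5, shift 8: 5, shift 9: 0, shift 10: 0.
Peak is 7.

7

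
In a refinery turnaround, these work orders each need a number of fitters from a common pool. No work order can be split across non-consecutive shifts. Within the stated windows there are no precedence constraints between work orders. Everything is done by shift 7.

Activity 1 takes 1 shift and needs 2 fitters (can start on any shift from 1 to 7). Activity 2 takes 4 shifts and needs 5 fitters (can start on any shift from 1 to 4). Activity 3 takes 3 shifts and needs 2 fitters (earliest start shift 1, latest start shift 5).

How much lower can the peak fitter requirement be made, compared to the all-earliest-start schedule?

4

Early-start peak: s1:9  s2:7  s3:7  s4:5  s5:0  s6:0  s7:0 ⇒ 9.
Leveled (Activity 1@1, Activity 2@4, Activity 3@1): s1:4  s2:2  s3:2  s4:5  s5:5  s6:5  s7:5 ⇒ 5.
Reduction 9 − 5 = 4.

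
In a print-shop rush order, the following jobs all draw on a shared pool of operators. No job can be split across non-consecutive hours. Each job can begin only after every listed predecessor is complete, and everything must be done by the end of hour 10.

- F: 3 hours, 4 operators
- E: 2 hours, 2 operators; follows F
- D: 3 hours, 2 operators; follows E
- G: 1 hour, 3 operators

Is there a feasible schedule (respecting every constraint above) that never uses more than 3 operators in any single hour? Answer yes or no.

no

The minimum achievable peak is 4; 3 < 4, so no feasible schedule stays within the cap.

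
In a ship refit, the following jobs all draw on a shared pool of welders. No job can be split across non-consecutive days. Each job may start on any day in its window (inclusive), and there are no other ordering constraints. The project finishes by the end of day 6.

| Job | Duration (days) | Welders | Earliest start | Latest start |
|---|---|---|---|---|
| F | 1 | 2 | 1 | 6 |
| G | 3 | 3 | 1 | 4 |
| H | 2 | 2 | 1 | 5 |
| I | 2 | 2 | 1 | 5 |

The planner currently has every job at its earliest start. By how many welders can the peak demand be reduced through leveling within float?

5

Early-start peak: d1:9  d2:7  d3:3  d4:0  d5:0  d6:0 ⇒ 9.
Leveled (F@1, G@2, H@5, I@5): d1:2  d2:3  d3:3  d4:3  d5:4  d6:4 ⇒ 4.
Reduction 9 − 4 = 5.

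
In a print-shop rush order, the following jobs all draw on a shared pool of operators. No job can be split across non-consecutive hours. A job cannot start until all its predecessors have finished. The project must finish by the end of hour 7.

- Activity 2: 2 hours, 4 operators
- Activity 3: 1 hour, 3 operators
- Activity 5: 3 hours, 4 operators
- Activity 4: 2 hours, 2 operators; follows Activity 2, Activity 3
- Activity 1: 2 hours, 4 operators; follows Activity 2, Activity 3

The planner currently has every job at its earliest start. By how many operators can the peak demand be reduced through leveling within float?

Early-start peak: h1:11  h2:8  h3:10  h4:6  h5:0  h6:0  h7:0 ⇒ 11.
Leveled (Activity 2@1, Activity 3@1, Activity 5@3, Activity 4@3, Activity 1@6): h1:7  h2:4  h3:6  h4:6  h5:4  h6:4  h7:4 ⇒ 7.
Reduction 11 − 7 = 4.

4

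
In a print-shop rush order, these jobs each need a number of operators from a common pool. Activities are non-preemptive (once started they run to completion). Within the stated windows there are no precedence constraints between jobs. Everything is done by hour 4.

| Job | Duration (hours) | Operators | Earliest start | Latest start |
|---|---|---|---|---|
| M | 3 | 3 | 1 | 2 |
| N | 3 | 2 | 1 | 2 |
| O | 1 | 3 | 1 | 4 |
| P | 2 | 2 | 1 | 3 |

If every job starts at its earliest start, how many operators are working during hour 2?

7

At early start, hour 2 has: M, N, P.
Demand: 3 + 2 + 2 = 7.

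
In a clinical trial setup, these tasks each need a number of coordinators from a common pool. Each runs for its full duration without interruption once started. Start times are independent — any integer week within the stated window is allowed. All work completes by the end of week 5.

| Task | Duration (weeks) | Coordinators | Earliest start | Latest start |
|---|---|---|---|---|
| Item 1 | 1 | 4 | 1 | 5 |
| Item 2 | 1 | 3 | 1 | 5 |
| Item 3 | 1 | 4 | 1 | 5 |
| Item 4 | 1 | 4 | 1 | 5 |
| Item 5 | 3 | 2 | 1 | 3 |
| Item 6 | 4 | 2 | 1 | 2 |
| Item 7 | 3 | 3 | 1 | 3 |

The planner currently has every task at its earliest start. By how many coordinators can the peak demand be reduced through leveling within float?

14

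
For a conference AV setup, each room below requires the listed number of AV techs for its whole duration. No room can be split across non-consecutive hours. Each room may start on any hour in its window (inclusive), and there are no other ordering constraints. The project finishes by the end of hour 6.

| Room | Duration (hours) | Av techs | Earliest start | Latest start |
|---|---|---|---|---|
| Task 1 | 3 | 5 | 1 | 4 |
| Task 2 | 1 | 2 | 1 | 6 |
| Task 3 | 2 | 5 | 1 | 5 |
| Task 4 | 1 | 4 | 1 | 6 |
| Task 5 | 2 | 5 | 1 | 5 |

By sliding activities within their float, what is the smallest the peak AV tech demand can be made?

Early-start (Task 1@1, Task 2@1, Task 3@1, Task 4@1, Task 5@1) gives peak 21: h1:21  h2:15  h3:5  h4:0  h5:0  h6:0.
Shift Task 3→2, Task 4→4, Task 5→4.
Schedule Task 1@1, Task 2@1, Task 3@2, Task 4@4, Task 5@4: h1:7  h2:10  h3:10  h4:9  h5:5  h6:0 — peak 10.

10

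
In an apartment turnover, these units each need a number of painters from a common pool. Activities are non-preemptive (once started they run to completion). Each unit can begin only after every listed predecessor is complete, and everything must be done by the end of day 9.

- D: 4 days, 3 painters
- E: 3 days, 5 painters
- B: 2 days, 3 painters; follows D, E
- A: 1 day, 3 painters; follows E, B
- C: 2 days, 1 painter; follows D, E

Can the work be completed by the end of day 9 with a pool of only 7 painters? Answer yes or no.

no

The minimum achievable peak is 8; 7 < 8, so no feasible schedule stays within the cap.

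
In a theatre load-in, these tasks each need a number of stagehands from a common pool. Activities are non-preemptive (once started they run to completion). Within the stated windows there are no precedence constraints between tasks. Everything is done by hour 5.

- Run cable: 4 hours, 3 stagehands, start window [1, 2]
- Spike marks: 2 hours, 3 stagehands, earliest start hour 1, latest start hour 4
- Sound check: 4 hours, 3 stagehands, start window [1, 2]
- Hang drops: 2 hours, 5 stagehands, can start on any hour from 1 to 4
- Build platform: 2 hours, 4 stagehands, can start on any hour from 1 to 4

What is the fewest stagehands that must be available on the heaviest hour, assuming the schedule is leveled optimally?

Early-start (Run cable@1, Spike marks@1, Sound check@1, Hang drops@1, Build platform@1) gives peak 18: h1:18  h2:18  h3:6  h4:6  h5:0.
Shift Hang drops→3.
Schedule Run cable@1, Spike marks@1, Sound check@1, Hang drops@3, Build platform@1: h1:13  h2:13  h3:11  h4:11  h5:0 — peak 13.

13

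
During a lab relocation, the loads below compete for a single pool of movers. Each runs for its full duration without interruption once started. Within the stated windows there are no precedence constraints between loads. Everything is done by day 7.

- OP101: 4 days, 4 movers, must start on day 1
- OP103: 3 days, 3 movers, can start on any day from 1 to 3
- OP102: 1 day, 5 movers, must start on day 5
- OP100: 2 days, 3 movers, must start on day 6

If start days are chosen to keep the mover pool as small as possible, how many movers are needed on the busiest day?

7

Schedule OP101@1, OP103@1, OP102@5, OP100@6: d1:7  d2:7  d3:7  d4:4  d5:5  d6:3  d7:3 — peak 7.
No arrangement of the 3 feasible schedules does better.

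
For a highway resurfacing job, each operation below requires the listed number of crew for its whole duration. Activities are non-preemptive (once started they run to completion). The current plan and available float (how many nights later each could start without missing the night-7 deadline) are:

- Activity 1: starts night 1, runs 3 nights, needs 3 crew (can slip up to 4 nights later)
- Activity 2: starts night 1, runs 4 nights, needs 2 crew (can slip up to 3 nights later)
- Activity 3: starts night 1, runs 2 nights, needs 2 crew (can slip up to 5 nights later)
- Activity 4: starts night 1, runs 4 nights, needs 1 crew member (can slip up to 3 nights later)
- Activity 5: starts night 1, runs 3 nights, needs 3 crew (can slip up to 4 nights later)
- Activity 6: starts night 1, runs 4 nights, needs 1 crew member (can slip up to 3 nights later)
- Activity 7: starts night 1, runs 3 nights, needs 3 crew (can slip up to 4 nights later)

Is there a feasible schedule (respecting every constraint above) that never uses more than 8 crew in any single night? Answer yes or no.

Schedule Activity 1@1, Activity 2@1, Activity 3@1, Activity 4@1, Activity 5@4, Activity 6@3, Activity 7@5: n1:8  n2:8  n3:7  n4:7  n5:7  n6:7  n7:3 — peak 8 ≤ 8.

yes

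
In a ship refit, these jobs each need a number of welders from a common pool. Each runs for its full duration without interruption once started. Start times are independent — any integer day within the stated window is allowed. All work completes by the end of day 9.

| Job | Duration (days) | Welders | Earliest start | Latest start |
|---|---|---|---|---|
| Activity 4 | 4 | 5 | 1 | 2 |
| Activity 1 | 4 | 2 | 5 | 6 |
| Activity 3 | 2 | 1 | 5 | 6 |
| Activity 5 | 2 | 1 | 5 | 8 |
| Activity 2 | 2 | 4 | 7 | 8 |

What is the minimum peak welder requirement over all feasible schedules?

6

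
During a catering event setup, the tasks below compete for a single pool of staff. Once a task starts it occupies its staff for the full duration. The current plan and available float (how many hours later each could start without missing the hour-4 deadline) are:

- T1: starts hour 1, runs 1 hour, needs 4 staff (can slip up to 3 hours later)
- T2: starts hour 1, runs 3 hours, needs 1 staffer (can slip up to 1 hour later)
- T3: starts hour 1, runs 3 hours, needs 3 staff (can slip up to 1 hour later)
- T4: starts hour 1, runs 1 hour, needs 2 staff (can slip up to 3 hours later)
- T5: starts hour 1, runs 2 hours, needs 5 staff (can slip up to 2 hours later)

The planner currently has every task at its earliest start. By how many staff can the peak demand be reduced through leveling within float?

6

Early-start peak: h1:15  h2:9  h3:4  h4:0 ⇒ 15.
Leveled (T1@1, T2@1, T3@1, T4@2, T5@3): h1:8  h2:6  h3:9  h4:5 ⇒ 9.
Reduction 15 − 9 = 6.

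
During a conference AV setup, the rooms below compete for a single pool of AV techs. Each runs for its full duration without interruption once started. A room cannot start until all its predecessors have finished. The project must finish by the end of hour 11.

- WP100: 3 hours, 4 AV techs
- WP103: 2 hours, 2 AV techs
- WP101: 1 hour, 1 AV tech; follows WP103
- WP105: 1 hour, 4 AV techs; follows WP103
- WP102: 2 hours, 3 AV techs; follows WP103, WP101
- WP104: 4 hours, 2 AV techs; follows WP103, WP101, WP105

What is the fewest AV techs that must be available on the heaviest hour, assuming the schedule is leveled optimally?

5

Early-start (WP100@1, WP103@1, WP101@3, WP105@3, WP102@4, WP104@4) gives peak 9: h1:6  h2:6  h3:9  h4:5  h5:5  h6:2  h7:2  h8:0  h9:0  h10:0  h11:0.
Shift WP103→4, WP101→6, WP105→6, WP102→7, WP104→7.
Schedule WP100@1, WP103@4, WP101@6, WP105@6, WP102@7, WP104@7: h1:4  h2:4  h3:4  h4:2  h5:2  h6:5  h7:5  h8:5  h9:2  h10:2  h11:0 — peak 5.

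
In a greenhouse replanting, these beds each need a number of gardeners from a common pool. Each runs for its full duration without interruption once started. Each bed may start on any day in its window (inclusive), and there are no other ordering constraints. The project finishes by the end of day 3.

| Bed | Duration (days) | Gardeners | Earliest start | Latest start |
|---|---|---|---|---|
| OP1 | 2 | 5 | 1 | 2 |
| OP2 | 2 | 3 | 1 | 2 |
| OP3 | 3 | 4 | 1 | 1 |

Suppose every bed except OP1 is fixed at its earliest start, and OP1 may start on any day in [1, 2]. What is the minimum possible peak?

OP1@1: d1:12  d2:12  d3:4 → peak 12
OP1@2: d1:7  d2:12  d3:9 → peak 12
Best is OP1@1, peak 12.

12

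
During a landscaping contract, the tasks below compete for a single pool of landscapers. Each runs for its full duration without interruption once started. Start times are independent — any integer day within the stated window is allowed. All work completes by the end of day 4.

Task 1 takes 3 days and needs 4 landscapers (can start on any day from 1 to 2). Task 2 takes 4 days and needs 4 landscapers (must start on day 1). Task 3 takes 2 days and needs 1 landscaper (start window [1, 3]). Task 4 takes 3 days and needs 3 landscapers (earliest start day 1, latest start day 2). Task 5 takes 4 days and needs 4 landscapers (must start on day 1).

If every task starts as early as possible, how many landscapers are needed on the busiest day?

Early-start schedule: Task 1@1, Task 2@1, Task 3@1, Task 4@1, Task 5@1.
Load per day: day 1: 16, day 2: 16, day 3: 15, day 4: 8.
Peak is 16.

16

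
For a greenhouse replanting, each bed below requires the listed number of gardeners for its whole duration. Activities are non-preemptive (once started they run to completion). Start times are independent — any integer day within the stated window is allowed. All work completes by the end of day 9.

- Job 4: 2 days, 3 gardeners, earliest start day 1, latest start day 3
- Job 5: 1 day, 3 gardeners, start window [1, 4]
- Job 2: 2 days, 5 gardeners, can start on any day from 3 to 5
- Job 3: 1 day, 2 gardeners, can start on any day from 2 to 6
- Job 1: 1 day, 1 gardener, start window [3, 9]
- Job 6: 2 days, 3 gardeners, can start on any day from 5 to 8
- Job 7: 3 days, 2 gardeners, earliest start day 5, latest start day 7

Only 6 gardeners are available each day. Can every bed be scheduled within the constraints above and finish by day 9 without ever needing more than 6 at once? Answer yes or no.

yes

Schedule Job 4@1, Job 5@3, Job 2@4, Job 3@2, Job 1@3, Job 6@6, Job 7@6: d1:3  d2:5  d3:4  d4:5  d5:5  d6:5  d7:5  d8:2  d9:0 — peak 5 ≤ 6.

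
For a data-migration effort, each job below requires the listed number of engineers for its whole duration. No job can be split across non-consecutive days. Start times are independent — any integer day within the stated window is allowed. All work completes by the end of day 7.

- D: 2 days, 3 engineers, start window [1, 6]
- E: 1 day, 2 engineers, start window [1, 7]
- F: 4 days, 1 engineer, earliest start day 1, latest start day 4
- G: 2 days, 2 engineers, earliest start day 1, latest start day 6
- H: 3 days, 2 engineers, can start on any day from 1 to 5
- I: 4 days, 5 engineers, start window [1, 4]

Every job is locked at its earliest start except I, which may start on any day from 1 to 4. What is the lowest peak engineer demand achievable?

I@1: d1:15  d2:13  d3:8  d4:6  d5:0  d6:0  d7:0 → peak 15
I@2: d1:10  d2:13  d3:8  d4:6  d5:5  d6:0  d7:0 → peak 13
I@3: d1:10  d2:8  d3:8  d4:6  d5:5  d6:5  d7:0 → peak 10
I@4: d1:10  d2:8  d3:3  d4:6  d5:5  d6:5  d7:5 → peak 10
Best is I@3, peak 10.

10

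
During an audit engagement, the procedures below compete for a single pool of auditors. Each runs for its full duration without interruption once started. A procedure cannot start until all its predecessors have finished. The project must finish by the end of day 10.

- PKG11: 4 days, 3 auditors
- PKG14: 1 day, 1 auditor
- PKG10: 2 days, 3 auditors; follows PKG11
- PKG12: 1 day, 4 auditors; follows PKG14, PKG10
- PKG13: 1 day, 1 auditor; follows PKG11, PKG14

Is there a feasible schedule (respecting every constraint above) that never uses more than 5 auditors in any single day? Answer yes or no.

Schedule PKG11@1, PKG14@1, PKG10@5, PKG12@7, PKG13@5: d1:4  d2:3  d3:3  d4:3  d5:4  d6:3  d7:4  d8:0  d9:0  d10:0 — peak 4 ≤ 5.

yes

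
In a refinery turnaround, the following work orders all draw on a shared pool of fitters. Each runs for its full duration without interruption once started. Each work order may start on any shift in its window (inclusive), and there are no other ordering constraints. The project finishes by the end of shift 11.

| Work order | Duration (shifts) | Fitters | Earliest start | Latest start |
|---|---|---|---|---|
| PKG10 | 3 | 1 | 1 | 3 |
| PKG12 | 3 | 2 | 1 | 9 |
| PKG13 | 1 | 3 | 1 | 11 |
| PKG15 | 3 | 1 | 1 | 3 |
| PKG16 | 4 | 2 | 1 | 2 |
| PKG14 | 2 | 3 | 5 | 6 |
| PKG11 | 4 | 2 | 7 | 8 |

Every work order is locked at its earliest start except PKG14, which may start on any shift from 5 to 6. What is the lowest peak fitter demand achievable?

PKG14@5: s1:9  s2:6  s3:6  s4:2  s5:3  s6:3  s7:2  s8:2  s9:2  s10:2  s11:0 → peak 9
PKG14@6: s1:9  s2:6  s3:6  s4:2  s5:0  s6:3  s7:5  s8:2  s9:2  s10:2  s11:0 → peak 9
Best is PKG14@5, peak 9.

9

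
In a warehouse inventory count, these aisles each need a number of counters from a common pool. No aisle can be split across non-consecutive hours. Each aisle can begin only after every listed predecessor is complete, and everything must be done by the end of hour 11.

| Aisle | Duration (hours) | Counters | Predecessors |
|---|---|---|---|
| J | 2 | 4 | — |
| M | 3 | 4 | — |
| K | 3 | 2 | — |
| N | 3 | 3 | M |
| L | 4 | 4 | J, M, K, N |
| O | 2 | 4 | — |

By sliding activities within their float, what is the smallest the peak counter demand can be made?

7

Early-start (J@1, M@1, K@1, N@4, L@7, O@1) gives peak 14: h1:14  h2:14  h3:6  h4:3  h5:3  h6:3  h7:4  h8:4  h9:4  h10:4  h11:0.
Shift J→4, L→8, O→6.
Schedule J@4, M@1, K@1, N@4, L@8, O@6: h1:6  h2:6  h3:6  h4:7  h5:7  h6:7  h7:4  h8:4  h9:4  h10:4  h11:4 — peak 7.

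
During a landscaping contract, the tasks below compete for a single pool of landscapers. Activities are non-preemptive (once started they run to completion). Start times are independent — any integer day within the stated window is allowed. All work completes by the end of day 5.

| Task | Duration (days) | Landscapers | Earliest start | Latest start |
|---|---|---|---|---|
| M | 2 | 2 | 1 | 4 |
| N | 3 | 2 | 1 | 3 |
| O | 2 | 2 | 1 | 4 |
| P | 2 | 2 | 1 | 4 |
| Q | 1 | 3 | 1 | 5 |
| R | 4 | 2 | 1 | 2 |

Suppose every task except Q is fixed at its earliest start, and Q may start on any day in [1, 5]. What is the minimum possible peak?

10

Q@1: d1:13  d2:10  d3:4  d4:2  d5:0 → peak 13
Q@2: d1:10  d2:13  d3:4  d4:2  d5:0 → peak 13
Q@3: d1:10  d2:10  d3:7  d4:2  d5:0 → peak 10
Q@4: d1:10  d2:10  d3:4  d4:5  d5:0 → peak 10
Q@5: d1:10  d2:10  d3:4  d4:2  d5:3 → peak 10
Best is Q@3, peak 10.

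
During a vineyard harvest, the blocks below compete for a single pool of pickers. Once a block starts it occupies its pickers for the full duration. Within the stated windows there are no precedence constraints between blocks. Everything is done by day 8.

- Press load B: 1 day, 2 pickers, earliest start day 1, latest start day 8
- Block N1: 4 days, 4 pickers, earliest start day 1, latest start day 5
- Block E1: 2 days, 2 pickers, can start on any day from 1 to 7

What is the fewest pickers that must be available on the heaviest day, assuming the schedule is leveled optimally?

4

Early-start (Press load B@1, Block N1@1, Block E1@1) gives peak 8: d1:8  d2:6  d3:4  d4:4  d5:0  d6:0  d7:0  d8:0.
Shift Block N1→2, Block E1→6.
Schedule Press load B@1, Block N1@2, Block E1@6: d1:2  d2:4  d3:4  d4:4  d5:4  d6:2  d7:2  d8:0 — peak 4.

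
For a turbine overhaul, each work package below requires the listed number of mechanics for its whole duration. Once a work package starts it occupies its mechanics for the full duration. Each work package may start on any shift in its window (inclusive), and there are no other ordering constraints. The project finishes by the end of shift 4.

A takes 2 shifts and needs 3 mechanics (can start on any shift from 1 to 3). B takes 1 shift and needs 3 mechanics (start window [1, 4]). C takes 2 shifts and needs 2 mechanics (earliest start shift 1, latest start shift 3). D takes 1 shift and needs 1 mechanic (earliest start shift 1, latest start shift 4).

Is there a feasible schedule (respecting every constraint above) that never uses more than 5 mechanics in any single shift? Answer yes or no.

yes

Schedule A@1, B@3, C@1, D@3: s1:5  s2:5  s3:4  s4:0 — peak 5 ≤ 5.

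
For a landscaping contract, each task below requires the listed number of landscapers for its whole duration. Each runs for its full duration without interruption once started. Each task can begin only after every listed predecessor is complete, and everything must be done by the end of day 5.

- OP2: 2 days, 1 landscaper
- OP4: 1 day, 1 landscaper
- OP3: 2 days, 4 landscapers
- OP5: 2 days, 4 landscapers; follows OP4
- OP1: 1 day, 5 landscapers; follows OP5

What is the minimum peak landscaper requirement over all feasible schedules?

5

Early-start (OP2@1, OP4@1, OP3@1, OP5@2, OP1@4) gives peak 9: d1:6  d2:9  d3:4  d4:5  d5:0.
Shift OP2→2, OP5→3, OP1→5.
Schedule OP2@2, OP4@1, OP3@1, OP5@3, OP1@5: d1:5  d2:5  d3:5  d4:4  d5:5 — peak 5.
Total landscaper-days = 24 over 5 days ⇒ peak ≥ ⌈24/5⌉ = 5, so 5 is optimal.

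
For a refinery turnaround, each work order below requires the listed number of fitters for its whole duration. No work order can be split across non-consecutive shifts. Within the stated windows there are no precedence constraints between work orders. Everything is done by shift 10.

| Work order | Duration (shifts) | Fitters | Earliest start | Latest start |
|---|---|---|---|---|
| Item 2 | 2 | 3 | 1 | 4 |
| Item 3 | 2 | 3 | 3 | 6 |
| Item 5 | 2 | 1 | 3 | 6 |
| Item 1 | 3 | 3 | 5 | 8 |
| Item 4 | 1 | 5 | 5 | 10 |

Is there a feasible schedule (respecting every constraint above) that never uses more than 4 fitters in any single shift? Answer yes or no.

The minimum achievable peak is 5; 4 < 5, so no feasible schedule stays within the cap.

no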